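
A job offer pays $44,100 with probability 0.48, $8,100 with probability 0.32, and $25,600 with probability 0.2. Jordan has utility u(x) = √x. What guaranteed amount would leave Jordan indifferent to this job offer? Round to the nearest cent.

E[u] = 0.48·√44100 + 0.32·√8100 + 0.2·√25600 = 0.48·210 + 0.32·90 + 0.2·160 = 161.6
CE = (161.6)² = 26114.56

$26,114.56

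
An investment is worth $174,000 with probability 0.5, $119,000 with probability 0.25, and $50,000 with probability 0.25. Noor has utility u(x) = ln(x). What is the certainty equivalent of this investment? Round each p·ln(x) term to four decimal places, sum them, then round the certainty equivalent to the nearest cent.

E[u] = 0.5·ln(174000) + 0.25·ln(119000) + 0.25·ln(50000) = 6.0334 + 2.9217 + 2.7049 = 11.6600
CE = e^11.6600 ≈ 115844.03

$115,844.03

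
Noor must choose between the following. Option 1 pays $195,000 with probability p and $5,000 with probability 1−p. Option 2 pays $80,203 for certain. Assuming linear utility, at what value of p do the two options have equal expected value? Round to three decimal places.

p = 0.396

p·195000 + (1−p)·5000 = 80203
190000p + 5000 = 80203
p = (80203 − 5000) / 190000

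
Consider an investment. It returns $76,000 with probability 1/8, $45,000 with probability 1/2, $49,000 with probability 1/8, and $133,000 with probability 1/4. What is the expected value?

EV = 1/8 × 76000 + 1/2 × 45000 + 1/8 × 49000 + 1/4 × 133000 = 9500 + 22500 + 6125 + 33250 = 71375

$71,375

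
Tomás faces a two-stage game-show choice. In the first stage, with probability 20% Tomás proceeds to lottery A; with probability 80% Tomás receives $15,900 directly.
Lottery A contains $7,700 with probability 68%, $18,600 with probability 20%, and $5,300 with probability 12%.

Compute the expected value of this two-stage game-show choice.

EV(A) = 0.68 × 7700 + 0.2 × 18600 + 0.12 × 5300 = 5236 + 3720 + 636 = 9592
Branch B: 15900 (certain)
Overall = 0.2 × 9592 + 0.8 × 15900 = 1918.4 + 12720 = 14638.4

$14,638.40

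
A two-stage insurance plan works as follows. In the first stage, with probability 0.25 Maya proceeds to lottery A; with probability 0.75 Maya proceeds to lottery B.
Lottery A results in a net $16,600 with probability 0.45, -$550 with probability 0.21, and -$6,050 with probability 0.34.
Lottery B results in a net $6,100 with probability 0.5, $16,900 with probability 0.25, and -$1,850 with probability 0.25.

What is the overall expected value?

$6,433.75

EV(A) = 0.45 × 16600 + 0.21 × (-550) + 0.34 × (-6050) = 7470 − 115.5 − 2057 = 5297.5
EV(B) = 0.5 × 6100 + 0.25 × 16900 + 0.25 × (-1850) = 3050 + 4225 − 462.5 = 6812.5
Overall = 0.25 × 5297.5 + 0.75 × 6812.5 = 1324.375 + 5109.375 = 6433.75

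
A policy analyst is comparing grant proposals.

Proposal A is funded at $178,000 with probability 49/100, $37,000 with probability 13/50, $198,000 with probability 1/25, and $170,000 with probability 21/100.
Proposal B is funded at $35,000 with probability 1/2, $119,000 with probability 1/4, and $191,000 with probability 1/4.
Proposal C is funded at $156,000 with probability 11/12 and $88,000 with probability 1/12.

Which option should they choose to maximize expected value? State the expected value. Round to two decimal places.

Proposal A = 49/100 × 178000 + 13/50 × 37000 + 1/25 × 198000 + 21/100 × 170000 = 87220 + 9620 + 7920 + 35700 = 140460
Proposal B = 1/2 × 35000 + 1/4 × 119000 + 1/4 × 191000 = 17500 + 29750 + 47750 = 95000
Proposal C = 11/12 × 156000 + 1/12 × 88000 = 143000 + 7333.3333 = 150333.3333

Proposal C ($150,333.33)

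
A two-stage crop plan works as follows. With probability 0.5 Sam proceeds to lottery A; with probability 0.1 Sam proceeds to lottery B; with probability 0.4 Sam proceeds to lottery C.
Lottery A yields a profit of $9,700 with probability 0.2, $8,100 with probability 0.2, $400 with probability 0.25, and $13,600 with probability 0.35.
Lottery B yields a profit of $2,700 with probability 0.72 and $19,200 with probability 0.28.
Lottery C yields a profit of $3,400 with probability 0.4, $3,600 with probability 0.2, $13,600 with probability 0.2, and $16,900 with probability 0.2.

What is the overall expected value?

$8,214

EV(A) = 0.2 × 9700 + 0.2 × 8100 + 0.25 × 400 + 0.35 × 13600 = 1940 + 1620 + 100 + 4760 = 8420
EV(B) = 0.72 × 2700 + 0.28 × 19200 = 1944 + 5376 = 7320
EV(C) = 0.4 × 3400 + 0.2 × 3600 + 0.2 × 13600 + 0.2 × 16900 = 1360 + 720 + 2720 + 3380 = 8180
Overall = 0.5 × 8420 + 0.1 × 7320 + 0.4 × 8180 = 4210 + 732 + 3272 = 8214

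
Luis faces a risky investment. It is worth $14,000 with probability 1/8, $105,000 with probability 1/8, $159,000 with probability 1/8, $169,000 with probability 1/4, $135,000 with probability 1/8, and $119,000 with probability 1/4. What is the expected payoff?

EV = 1/8 × 14000 + 1/8 × 105000 + 1/8 × 159000 + 1/4 × 169000 + 1/8 × 135000 + 1/4 × 119000 = 1750 + 13125 + 19875 + 42250 + 16875 + 29750 = 123625

$123,625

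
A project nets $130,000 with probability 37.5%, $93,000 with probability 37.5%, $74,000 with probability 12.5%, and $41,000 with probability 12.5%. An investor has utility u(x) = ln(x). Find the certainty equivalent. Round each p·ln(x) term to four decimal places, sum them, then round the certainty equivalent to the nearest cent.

E[u] = 0.375·ln(130000) + 0.375·ln(93000) + 0.125·ln(74000) + 0.125·ln(41000) = 4.4157 + 4.2901 + 1.4015 + 1.3277 = 11.4350
CE = e^11.4350 ≈ 92503.34

$92,503.34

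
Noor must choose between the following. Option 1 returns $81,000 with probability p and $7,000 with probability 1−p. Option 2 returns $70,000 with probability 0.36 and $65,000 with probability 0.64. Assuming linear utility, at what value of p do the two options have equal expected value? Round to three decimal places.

EV(Option 2) = 0.36 × 70000 + 0.64 × 65000 = 25200 + 41600 = 66800
p·81000 + (1−p)·7000 = 66800
74000p + 7000 = 66800
p = (66800 − 7000) / 74000

p = 0.808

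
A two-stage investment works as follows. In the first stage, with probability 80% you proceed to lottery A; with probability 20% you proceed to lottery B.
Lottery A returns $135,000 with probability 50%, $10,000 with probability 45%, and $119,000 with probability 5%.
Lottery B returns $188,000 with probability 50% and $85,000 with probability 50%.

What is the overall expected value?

EV(A) = 0.5 × 135000 + 0.45 × 10000 + 0.05 × 119000 = 67500 + 4500 + 5950 = 77950
EV(B) = 0.5 × 188000 + 0.5 × 85000 = 94000 + 42500 = 136500
Overall = 0.8 × 77950 + 0.2 × 136500 = 62360 + 27300 = 89660

$89,660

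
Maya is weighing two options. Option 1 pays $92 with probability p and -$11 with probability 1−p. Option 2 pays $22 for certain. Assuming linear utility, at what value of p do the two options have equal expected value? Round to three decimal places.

p = 0.320

p·92 + (1−p)·(-11) = 22
103p − 11 = 22
p = (22 + 11) / 103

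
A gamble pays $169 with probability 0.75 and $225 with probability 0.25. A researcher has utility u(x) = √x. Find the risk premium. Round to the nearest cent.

E[u] = 0.75·√169 + 0.25·√225 = 0.75·13 + 0.25·15 = 13.5
CE = (13.5)² = 182.25
Risk premium = EV − CE = 183 − 182.25 = 0.75

$0.75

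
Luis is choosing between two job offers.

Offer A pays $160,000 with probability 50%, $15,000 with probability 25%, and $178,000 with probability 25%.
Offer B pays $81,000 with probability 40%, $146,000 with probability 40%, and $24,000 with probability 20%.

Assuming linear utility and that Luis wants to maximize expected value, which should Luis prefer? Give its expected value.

Offer A ($128,250)

Offer A = 0.5 × 160000 + 0.25 × 15000 + 0.25 × 178000 = 80000 + 3750 + 44500 = 128250
Offer B = 0.4 × 81000 + 0.4 × 146000 + 0.2 × 24000 = 32400 + 58400 + 4800 = 95600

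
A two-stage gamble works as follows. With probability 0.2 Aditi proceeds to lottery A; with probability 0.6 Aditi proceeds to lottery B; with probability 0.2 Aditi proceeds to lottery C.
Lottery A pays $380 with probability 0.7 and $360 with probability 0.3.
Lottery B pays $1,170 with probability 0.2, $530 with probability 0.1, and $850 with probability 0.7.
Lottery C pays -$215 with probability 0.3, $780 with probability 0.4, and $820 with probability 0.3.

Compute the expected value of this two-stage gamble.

$702.70

EV(A) = 0.7 × 380 + 0.3 × 360 = 266 + 108 = 374
EV(B) = 0.2 × 1170 + 0.1 × 530 + 0.7 × 850 = 234 + 53 + 595 = 882
EV(C) = 0.3 × (-215) + 0.4 × 780 + 0.3 × 820 = -64.5 + 312 + 246 = 493.5
Overall = 0.2 × 374 + 0.6 × 882 + 0.2 × 493.5 = 74.8 + 529.2 + 98.7 = 702.7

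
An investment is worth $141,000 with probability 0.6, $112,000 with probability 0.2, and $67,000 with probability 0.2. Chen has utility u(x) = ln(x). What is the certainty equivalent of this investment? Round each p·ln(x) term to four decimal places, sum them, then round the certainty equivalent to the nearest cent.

$116,041.13

E[u] = 0.6·ln(141000) + 0.2·ln(112000) + 0.2·ln(67000) = 7.1139 + 2.3253 + 2.2225 = 11.6617
CE = e^11.6617 ≈ 116041.13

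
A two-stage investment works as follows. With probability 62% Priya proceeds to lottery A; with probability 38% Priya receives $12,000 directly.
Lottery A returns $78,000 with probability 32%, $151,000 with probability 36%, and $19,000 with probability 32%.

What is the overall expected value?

EV(A) = 0.32 × 78000 + 0.36 × 151000 + 0.32 × 19000 = 24960 + 54360 + 6080 = 85400
Branch B: 12000 (certain)
Overall = 0.62 × 85400 + 0.38 × 12000 = 52948 + 4560 = 57508

$57,508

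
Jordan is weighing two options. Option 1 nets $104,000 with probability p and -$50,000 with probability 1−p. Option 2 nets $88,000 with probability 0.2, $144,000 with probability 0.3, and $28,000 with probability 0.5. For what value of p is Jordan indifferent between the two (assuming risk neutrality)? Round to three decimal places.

EV(Option 2) = 0.2 × 88000 + 0.3 × 144000 + 0.5 × 28000 = 17600 + 43200 + 14000 = 74800
p·104000 + (1−p)·(-50000) = 74800
154000p − 50000 = 74800
p = (74800 + 50000) / 154000

p = 0.810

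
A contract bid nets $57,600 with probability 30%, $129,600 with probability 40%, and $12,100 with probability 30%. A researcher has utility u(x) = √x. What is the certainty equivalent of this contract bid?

$62,001

E[u] = 0.3·√57600 + 0.4·√129600 + 0.3·√12100 = 0.3·240 + 0.4·360 + 0.3·110 = 249
CE = (249)² = 62001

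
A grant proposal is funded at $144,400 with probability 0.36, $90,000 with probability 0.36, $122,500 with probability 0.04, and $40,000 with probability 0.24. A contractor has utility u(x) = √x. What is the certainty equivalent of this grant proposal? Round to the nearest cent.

$94,126.24

E[u] = 0.36·√144400 + 0.36·√90000 + 0.04·√122500 + 0.24·√40000 = 0.36·380 + 0.36·300 + 0.04·350 + 0.24·200 = 306.8
CE = (306.8)² = 94126.24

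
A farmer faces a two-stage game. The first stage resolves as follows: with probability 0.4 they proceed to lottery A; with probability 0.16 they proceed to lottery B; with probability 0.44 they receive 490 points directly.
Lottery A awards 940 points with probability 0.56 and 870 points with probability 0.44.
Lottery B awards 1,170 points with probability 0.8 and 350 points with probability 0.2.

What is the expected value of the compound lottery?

740.24 points

EV(A) = 0.56 × 940 + 0.44 × 870 = 526.4 + 382.8 = 909.2
EV(B) = 0.8 × 1170 + 0.2 × 350 = 936 + 70 = 1006
Branch C: 490 (certain)
Overall = 0.4 × 909.2 + 0.16 × 1006 + 0.44 × 490 = 363.68 + 160.96 + 215.6 = 740.24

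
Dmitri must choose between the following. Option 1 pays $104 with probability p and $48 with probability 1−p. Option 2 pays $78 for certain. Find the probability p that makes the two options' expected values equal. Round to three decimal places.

p·104 + (1−p)·48 = 78
56p + 48 = 78
p = (78 − 48) / 56

p = 0.536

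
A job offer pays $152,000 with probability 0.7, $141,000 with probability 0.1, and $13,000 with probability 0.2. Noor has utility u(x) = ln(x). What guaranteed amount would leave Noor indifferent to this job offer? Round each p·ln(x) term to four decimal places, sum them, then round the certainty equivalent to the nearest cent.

$92,253.91

E[u] = 0.7·ln(152000) + 0.1·ln(141000) + 0.2·ln(13000) = 8.3521 + 1.1857 + 1.8945 = 11.4323
CE = e^11.4323 ≈ 92253.91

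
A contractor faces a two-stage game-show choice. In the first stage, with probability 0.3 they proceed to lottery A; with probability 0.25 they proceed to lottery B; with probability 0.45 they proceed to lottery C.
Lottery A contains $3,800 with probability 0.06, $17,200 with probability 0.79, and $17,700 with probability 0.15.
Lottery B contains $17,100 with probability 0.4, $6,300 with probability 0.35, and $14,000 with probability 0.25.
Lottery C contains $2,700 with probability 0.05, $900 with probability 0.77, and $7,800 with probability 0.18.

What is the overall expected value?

$9,081.95

EV(A) = 0.06 × 3800 + 0.79 × 17200 + 0.15 × 17700 = 228 + 13588 + 2655 = 16471
EV(B) = 0.4 × 17100 + 0.35 × 6300 + 0.25 × 14000 = 6840 + 2205 + 3500 = 12545
EV(C) = 0.05 × 2700 + 0.77 × 900 + 0.18 × 7800 = 135 + 693 + 1404 = 2232
Overall = 0.3 × 16471 + 0.25 × 12545 + 0.45 × 2232 = 4941.3 + 3136.25 + 1004.4 = 9081.95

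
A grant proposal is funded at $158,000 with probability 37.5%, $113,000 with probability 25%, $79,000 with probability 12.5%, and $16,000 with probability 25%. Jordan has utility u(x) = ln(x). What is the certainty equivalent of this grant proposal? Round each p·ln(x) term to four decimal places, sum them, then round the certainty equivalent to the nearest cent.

$75,169.44

E[u] = 0.375·ln(158000) + 0.25·ln(113000) + 0.125·ln(79000) + 0.25·ln(16000) = 4.4889 + 2.9088 + 1.4097 + 2.4201 = 11.2275
CE = e^11.2275 ≈ 75169.44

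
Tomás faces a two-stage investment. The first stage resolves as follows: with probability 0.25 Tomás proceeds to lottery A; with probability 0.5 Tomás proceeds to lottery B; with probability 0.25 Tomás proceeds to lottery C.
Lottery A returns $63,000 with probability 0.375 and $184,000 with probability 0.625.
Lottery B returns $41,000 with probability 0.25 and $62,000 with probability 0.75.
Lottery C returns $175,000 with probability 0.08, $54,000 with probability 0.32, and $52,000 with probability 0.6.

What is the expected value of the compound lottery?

$78,651.25

EV(A) = 0.375 × 63000 + 0.625 × 184000 = 23625 + 115000 = 138625
EV(B) = 0.25 × 41000 + 0.75 × 62000 = 10250 + 46500 = 56750
EV(C) = 0.08 × 175000 + 0.32 × 54000 + 0.6 × 52000 = 14000 + 17280 + 31200 = 62480
Overall = 0.25 × 138625 + 0.5 × 56750 + 0.25 × 62480 = 34656.25 + 28375 + 15620 = 78651.25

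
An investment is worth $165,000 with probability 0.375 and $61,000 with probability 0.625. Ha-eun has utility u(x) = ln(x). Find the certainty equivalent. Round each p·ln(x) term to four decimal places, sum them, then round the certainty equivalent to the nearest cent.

$88,583.42

E[u] = 0.375·ln(165000) + 0.625·ln(61000) = 4.5051 + 6.8866 = 11.3917
CE = e^11.3917 ≈ 88583.42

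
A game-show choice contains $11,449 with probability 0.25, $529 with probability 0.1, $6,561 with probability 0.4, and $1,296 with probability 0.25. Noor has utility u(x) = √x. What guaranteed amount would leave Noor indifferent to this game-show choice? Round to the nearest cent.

E[u] = 0.25·√11449 + 0.1·√529 + 0.4·√6561 + 0.25·√1296 = 0.25·107 + 0.1·23 + 0.4·81 + 0.25·36 = 70.45
CE = (70.45)² = 4963.2025

$4,963.20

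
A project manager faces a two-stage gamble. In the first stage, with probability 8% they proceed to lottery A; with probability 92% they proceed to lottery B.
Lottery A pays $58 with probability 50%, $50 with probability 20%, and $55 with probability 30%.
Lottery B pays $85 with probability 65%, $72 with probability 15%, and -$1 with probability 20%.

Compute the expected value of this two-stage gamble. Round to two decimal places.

$65.02

EV(A) = 0.5 × 58 + 0.2 × 50 + 0.3 × 55 = 29 + 10 + 16.5 = 55.5
EV(B) = 0.65 × 85 + 0.15 × 72 + 0.2 × (-1) = 55.25 + 10.8 − 0.2 = 65.85
Overall = 0.08 × 55.5 + 0.92 × 65.85 = 4.44 + 60.582 = 65.022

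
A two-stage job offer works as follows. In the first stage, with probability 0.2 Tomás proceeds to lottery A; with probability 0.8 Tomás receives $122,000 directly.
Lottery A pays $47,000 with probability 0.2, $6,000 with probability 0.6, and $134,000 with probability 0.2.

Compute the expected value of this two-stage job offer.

EV(A) = 0.2 × 47000 + 0.6 × 6000 + 0.2 × 134000 = 9400 + 3600 + 26800 = 39800
Branch B: 122000 (certain)
Overall = 0.2 × 39800 + 0.8 × 122000 = 7960 + 97600 = 105560

$105,560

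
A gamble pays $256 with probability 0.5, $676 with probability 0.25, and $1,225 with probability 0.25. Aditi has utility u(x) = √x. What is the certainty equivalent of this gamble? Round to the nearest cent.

E[u] = 0.5·√256 + 0.25·√676 + 0.25·√1225 = 0.5·16 + 0.25·26 + 0.25·35 = 23.25
CE = (23.25)² = 540.5625

$540.56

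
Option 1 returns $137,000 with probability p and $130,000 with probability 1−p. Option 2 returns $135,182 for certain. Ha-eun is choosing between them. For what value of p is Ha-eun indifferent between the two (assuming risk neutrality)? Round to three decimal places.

p·137000 + (1−p)·130000 = 135182
7000p + 130000 = 135182
p = (135182 − 130000) / 7000

p = 0.740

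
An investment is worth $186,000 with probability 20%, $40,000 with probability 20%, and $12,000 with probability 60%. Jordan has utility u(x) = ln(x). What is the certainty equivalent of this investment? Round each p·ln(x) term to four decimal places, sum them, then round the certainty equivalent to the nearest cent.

$26,412.69

E[u] = 0.2·ln(186000) + 0.2·ln(40000) + 0.6·ln(12000) = 2.4267 + 2.1193 + 5.6356 = 10.1816
CE = e^10.1816 ≈ 26412.69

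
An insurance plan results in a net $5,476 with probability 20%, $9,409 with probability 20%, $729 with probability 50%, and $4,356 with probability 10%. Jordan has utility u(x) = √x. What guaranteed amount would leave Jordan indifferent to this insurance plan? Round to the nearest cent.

E[u] = 0.2·√5476 + 0.2·√9409 + 0.5·√729 + 0.1·√4356 = 0.2·74 + 0.2·97 + 0.5·27 + 0.1·66 = 54.3
CE = (54.3)² = 2948.49

$2,948.49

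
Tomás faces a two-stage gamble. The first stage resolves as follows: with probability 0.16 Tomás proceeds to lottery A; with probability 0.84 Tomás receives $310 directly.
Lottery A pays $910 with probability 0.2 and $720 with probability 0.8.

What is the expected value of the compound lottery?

EV(A) = 0.2 × 910 + 0.8 × 720 = 182 + 576 = 758
Branch B: 310 (certain)
Overall = 0.16 × 758 + 0.84 × 310 = 121.28 + 260.4 = 381.68

$381.68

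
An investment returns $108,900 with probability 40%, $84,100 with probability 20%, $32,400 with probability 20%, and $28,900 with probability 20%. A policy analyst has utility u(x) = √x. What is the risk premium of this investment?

$5,040

E[u] = 0.4·√108900 + 0.2·√84100 + 0.2·√32400 + 0.2·√28900 = 0.4·330 + 0.2·290 + 0.2·180 + 0.2·170 = 260
CE = (260)² = 67600
Risk premium = EV − CE = 72640 − 67600 = 5040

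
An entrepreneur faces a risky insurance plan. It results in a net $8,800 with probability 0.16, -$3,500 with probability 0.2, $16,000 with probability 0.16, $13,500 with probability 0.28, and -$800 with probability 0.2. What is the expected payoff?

$6,888

EV = 0.16 × 8800 + 0.2 × (-3500) + 0.16 × 16000 + 0.28 × 13500 + 0.2 × (-800) = 1408 − 700 + 2560 + 3780 − 160 = 6888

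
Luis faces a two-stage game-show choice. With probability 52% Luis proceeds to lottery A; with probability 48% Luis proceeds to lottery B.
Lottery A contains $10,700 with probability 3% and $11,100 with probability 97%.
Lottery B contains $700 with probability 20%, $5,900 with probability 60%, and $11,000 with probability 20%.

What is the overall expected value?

$8,588.16

EV(A) = 0.03 × 10700 + 0.97 × 11100 = 321 + 10767 = 11088
EV(B) = 0.2 × 700 + 0.6 × 5900 + 0.2 × 11000 = 140 + 3540 + 2200 = 5880
Overall = 0.52 × 11088 + 0.48 × 5880 = 5765.76 + 2822.4 = 8588.16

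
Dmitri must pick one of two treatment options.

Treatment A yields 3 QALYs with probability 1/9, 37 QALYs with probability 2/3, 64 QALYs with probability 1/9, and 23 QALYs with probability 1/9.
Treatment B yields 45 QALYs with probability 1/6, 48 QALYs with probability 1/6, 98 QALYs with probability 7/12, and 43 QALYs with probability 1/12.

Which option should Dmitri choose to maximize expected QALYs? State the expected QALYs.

Treatment A = 1/9 × 3 + 2/3 × 37 + 1/9 × 64 + 1/9 × 23 = 0.3333 + 24.6667 + 7.1111 + 2.5556 = 34.6667
Treatment B = 1/6 × 45 + 1/6 × 48 + 7/12 × 98 + 1/12 × 43 = 7.5 + 8 + 57.1667 + 3.5833 = 76.25

Treatment B (76.25 QALYs)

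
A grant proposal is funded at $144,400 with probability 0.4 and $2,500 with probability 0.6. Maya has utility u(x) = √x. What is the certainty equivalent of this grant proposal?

E[u] = 0.4·√144400 + 0.6·√2500 = 0.4·380 + 0.6·50 = 182
CE = (182)² = 33124

$33,124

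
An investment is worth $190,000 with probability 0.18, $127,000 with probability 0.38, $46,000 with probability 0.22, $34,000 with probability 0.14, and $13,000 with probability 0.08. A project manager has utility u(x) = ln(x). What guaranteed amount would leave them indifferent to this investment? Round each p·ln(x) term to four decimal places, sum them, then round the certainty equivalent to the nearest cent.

$75,674.76

E[u] = 0.18·ln(190000) + 0.38·ln(127000) + 0.22·ln(46000) + 0.14·ln(34000) + 0.08·ln(13000) = 2.1879 + 4.4657 + 2.3620 + 1.4608 + 0.7578 = 11.2342
CE = e^11.2342 ≈ 75674.76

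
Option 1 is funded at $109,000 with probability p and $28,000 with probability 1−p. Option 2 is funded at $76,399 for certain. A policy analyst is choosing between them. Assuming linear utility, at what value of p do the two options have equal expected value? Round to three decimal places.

p·109000 + (1−p)·28000 = 76399
81000p + 28000 = 76399
p = (76399 − 28000) / 81000

p = 0.598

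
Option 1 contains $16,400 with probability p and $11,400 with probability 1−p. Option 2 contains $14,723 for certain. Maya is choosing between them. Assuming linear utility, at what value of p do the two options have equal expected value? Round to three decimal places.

p·16400 + (1−p)·11400 = 14723
5000p + 11400 = 14723
p = (14723 − 11400) / 5000

p = 0.665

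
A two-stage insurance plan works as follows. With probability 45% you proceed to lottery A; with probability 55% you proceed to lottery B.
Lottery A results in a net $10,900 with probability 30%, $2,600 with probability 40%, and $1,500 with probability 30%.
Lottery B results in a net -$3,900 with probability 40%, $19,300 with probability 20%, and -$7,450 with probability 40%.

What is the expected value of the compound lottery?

EV(A) = 0.3 × 10900 + 0.4 × 2600 + 0.3 × 1500 = 3270 + 1040 + 450 = 4760
EV(B) = 0.4 × (-3900) + 0.2 × 19300 + 0.4 × (-7450) = -1560 + 3860 − 2980 = -680
Overall = 0.45 × 4760 + 0.55 × (-680) = 2142 − 374 = 1768

$1,768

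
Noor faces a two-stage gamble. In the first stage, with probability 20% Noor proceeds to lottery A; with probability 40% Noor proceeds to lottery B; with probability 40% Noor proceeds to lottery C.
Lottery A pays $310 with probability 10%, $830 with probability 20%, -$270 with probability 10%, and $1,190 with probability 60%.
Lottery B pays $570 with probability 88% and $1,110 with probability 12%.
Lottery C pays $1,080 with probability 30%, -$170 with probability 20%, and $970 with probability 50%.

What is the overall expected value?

EV(A) = 0.1 × 310 + 0.2 × 830 + 0.1 × (-270) + 0.6 × 1190 = 31 + 166 − 27 + 714 = 884
EV(B) = 0.88 × 570 + 0.12 × 1110 = 501.6 + 133.2 = 634.8
EV(C) = 0.3 × 1080 + 0.2 × (-170) + 0.5 × 970 = 324 − 34 + 485 = 775
Overall = 0.2 × 884 + 0.4 × 634.8 + 0.4 × 775 = 176.8 + 253.92 + 310 = 740.72

$740.72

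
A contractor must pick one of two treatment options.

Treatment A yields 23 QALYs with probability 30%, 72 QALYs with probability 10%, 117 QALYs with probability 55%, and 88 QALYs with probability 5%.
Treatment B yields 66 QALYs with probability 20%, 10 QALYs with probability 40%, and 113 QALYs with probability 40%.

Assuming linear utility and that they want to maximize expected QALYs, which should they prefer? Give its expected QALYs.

Treatment A = 0.3 × 23 + 0.1 × 72 + 0.55 × 117 + 0.05 × 88 = 6.9 + 7.2 + 64.35 + 4.4 = 82.85
Treatment B = 0.2 × 66 + 0.4 × 10 + 0.4 × 113 = 13.2 + 4 + 45.2 = 62.4

Treatment A (82.85 QALYs)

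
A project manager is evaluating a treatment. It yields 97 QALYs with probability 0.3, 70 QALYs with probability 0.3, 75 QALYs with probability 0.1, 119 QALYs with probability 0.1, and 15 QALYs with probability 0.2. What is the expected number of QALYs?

72.5 QALYs

EV = 0.3 × 97 + 0.3 × 70 + 0.1 × 75 + 0.1 × 119 + 0.2 × 15 = 29.1 + 21 + 7.5 + 11.9 + 3 = 72.5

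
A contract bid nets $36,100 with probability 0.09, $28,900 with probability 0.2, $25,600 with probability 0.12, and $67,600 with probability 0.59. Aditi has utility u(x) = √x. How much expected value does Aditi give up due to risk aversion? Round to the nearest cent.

E[u] = 0.09·√36100 + 0.2·√28900 + 0.12·√25600 + 0.59·√67600 = 0.09·190 + 0.2·170 + 0.12·160 + 0.59·260 = 223.7
CE = (223.7)² = 50041.69
Risk premium = EV − CE = 51985 − 50041.69 = 1943.31

$1,943.31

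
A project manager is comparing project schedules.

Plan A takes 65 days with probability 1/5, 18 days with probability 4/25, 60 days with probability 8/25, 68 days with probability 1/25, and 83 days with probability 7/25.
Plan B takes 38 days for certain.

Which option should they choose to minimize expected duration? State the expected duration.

Plan B (38 days)

Plan A = 1/5 × 65 + 4/25 × 18 + 8/25 × 60 + 1/25 × 68 + 7/25 × 83 = 13 + 2.88 + 19.2 + 2.72 + 23.24 = 61.04
Plan B: 38 (certain)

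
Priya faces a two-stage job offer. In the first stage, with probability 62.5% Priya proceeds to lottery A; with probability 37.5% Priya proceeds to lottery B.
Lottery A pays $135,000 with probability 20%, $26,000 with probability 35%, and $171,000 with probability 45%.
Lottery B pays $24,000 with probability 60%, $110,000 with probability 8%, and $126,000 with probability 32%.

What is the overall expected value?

$94,476.25

EV(A) = 0.2 × 135000 + 0.35 × 26000 + 0.45 × 171000 = 27000 + 9100 + 76950 = 113050
EV(B) = 0.6 × 24000 + 0.08 × 110000 + 0.32 × 126000 = 14400 + 8800 + 40320 = 63520
Overall = 0.625 × 113050 + 0.375 × 63520 = 70656.25 + 23820 = 94476.25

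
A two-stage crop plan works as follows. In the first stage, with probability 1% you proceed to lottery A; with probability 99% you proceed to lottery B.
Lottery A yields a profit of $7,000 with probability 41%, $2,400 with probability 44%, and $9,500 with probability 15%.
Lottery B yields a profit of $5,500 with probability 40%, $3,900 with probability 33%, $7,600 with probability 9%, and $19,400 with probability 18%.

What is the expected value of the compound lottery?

$7,639.88

EV(A) = 0.41 × 7000 + 0.44 × 2400 + 0.15 × 9500 = 2870 + 1056 + 1425 = 5351
EV(B) = 0.4 × 5500 + 0.33 × 3900 + 0.09 × 7600 + 0.18 × 19400 = 2200 + 1287 + 684 + 3492 = 7663
Overall = 0.01 × 5351 + 0.99 × 7663 = 53.51 + 7586.37 = 7639.88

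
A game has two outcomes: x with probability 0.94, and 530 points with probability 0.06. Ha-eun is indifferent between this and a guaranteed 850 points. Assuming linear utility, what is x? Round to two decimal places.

x = 870.43 points

0.94·x + 0.06·530 = 850
0.94·x = 850 − 31.8 = 818.2
x = 818.2 / 0.94 = 870.4255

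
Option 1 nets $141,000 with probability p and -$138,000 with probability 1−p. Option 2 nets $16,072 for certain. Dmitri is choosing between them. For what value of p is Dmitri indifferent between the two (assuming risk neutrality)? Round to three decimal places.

p = 0.552

p·141000 + (1−p)·(-138000) = 16072
279000p − 138000 = 16072
p = (16072 + 138000) / 279000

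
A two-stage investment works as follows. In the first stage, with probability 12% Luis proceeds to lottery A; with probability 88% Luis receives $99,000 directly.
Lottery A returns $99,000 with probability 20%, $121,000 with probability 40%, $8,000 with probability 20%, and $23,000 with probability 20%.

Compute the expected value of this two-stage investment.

EV(A) = 0.2 × 99000 + 0.4 × 121000 + 0.2 × 8000 + 0.2 × 23000 = 19800 + 48400 + 1600 + 4600 = 74400
Branch B: 99000 (certain)
Overall = 0.12 × 74400 + 0.88 × 99000 = 8928 + 87120 = 96048

$96,048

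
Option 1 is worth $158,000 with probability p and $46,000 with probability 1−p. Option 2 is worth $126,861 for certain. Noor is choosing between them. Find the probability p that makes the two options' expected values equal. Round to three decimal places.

p·158000 + (1−p)·46000 = 126861
112000p + 46000 = 126861
p = (126861 − 46000) / 112000

p = 0.722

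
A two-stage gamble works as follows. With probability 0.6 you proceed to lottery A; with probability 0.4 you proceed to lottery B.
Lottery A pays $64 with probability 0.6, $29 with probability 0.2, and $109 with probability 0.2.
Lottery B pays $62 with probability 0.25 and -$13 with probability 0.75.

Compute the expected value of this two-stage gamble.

EV(A) = 0.6 × 64 + 0.2 × 29 + 0.2 × 109 = 38.4 + 5.8 + 21.8 = 66
EV(B) = 0.25 × 62 + 0.75 × (-13) = 15.5 − 9.75 = 5.75
Overall = 0.6 × 66 + 0.4 × 5.75 = 39.6 + 2.3 = 41.9

$41.90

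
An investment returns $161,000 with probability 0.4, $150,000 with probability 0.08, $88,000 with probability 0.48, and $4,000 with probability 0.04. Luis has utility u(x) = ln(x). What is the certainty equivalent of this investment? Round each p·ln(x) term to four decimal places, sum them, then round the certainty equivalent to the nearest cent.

E[u] = 0.4·ln(161000) + 0.08·ln(150000) + 0.48·ln(88000) + 0.04·ln(4000) = 4.7957 + 0.9535 + 5.4648 + 0.3318 = 11.5458
CE = e^11.5458 ≈ 103342.09

$103,342.09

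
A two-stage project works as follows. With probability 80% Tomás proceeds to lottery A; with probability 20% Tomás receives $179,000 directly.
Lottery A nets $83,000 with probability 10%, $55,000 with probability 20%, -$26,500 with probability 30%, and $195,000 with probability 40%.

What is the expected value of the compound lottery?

EV(A) = 0.1 × 83000 + 0.2 × 55000 + 0.3 × (-26500) + 0.4 × 195000 = 8300 + 11000 − 7950 + 78000 = 89350
Branch B: 179000 (certain)
Overall = 0.8 × 89350 + 0.2 × 179000 = 71480 + 35800 = 107280

$107,280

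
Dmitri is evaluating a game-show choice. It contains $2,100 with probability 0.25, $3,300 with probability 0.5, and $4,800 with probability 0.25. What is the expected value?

EV = 0.25 × 2100 + 0.5 × 3300 + 0.25 × 4800 = 525 + 1650 + 1200 = 3375

$3,375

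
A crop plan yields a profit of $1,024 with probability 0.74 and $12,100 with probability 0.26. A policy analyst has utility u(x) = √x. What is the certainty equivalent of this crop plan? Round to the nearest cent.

$2,733.20

E[u] = 0.74·√1024 + 0.26·√12100 = 0.74·32 + 0.26·110 = 52.28
CE = (52.28)² = 2733.1984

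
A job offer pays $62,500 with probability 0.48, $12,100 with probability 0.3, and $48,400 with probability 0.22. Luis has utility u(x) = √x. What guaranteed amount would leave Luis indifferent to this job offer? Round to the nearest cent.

$40,561.96

E[u] = 0.48·√62500 + 0.3·√12100 + 0.22·√48400 = 0.48·250 + 0.3·110 + 0.22·220 = 201.4
CE = (201.4)² = 40561.96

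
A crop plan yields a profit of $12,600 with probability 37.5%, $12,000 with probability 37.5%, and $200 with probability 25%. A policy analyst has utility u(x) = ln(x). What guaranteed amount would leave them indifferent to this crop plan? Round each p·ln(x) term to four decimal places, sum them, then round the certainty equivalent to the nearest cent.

$4,390.95

E[u] = 0.375·ln(12600) + 0.375·ln(12000) + 0.25·ln(200) = 3.5405 + 3.5222 + 1.3246 = 8.3873
CE = e^8.3873 ≈ 4390.95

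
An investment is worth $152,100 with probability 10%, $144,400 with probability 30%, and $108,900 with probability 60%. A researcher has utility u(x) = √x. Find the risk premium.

E[u] = 0.1·√152100 + 0.3·√144400 + 0.6·√108900 = 0.1·390 + 0.3·380 + 0.6·330 = 351
CE = (351)² = 123201
Risk premium = EV − CE = 123870 − 123201 = 669

$669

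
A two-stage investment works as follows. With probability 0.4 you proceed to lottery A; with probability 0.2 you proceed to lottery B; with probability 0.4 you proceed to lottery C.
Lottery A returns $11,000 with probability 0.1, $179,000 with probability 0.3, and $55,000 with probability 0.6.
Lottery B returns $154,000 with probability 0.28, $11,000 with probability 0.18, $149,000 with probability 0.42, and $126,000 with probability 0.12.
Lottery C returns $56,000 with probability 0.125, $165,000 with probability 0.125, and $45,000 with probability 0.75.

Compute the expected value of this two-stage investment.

EV(A) = 0.1 × 11000 + 0.3 × 179000 + 0.6 × 55000 = 1100 + 53700 + 33000 = 87800
EV(B) = 0.28 × 154000 + 0.18 × 11000 + 0.42 × 149000 + 0.12 × 126000 = 43120 + 1980 + 62580 + 15120 = 122800
EV(C) = 0.125 × 56000 + 0.125 × 165000 + 0.75 × 45000 = 7000 + 20625 + 33750 = 61375
Overall = 0.4 × 87800 + 0.2 × 122800 + 0.4 × 61375 = 35120 + 24560 + 24550 = 84230

$84,230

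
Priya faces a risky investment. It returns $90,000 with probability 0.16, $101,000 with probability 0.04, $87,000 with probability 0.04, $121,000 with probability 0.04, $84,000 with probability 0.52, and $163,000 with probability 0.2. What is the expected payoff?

EV = 0.16 × 90000 + 0.04 × 101000 + 0.04 × 87000 + 0.04 × 121000 + 0.52 × 84000 + 0.2 × 163000 = 14400 + 4040 + 3480 + 4840 + 43680 + 32600 = 103040

$103,040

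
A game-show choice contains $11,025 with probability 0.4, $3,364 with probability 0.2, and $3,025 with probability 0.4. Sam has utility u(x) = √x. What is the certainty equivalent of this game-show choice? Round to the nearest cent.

E[u] = 0.4·√11025 + 0.2·√3364 + 0.4·√3025 = 0.4·105 + 0.2·58 + 0.4·55 = 75.6
CE = (75.6)² = 5715.36

$5,715.36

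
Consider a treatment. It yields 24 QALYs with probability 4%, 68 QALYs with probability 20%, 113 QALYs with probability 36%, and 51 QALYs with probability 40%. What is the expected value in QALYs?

75.64 QALYs

EV = 0.04 × 24 + 0.2 × 68 + 0.36 × 113 + 0.4 × 51 = 0.96 + 13.6 + 40.68 + 20.4 = 75.64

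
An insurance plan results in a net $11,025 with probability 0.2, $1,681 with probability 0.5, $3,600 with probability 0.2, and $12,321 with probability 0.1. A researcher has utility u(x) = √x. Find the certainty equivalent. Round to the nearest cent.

E[u] = 0.2·√11025 + 0.5·√1681 + 0.2·√3600 + 0.1·√12321 = 0.2·105 + 0.5·41 + 0.2·60 + 0.1·111 = 64.6
CE = (64.6)² = 4173.16

$4,173.16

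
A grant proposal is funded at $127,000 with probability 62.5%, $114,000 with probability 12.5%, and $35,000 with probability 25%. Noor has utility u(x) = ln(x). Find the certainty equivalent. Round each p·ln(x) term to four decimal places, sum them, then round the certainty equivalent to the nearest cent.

$90,789.60

E[u] = 0.625·ln(127000) + 0.125·ln(114000) + 0.25·ln(35000) = 7.3450 + 1.4555 + 2.6158 = 11.4163
CE = e^11.4163 ≈ 90789.60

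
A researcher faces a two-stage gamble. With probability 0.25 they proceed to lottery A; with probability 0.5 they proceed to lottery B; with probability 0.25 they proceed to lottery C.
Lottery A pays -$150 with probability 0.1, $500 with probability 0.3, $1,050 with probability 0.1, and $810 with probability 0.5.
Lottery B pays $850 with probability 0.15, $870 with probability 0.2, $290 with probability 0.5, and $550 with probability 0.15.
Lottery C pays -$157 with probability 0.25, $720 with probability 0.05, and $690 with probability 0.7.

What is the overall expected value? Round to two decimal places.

$545.69

EV(A) = 0.1 × (-150) + 0.3 × 500 + 0.1 × 1050 + 0.5 × 810 = -15 + 150 + 105 + 405 = 645
EV(B) = 0.15 × 850 + 0.2 × 870 + 0.5 × 290 + 0.15 × 550 = 127.5 + 174 + 145 + 82.5 = 529
EV(C) = 0.25 × (-157) + 0.05 × 720 + 0.7 × 690 = -39.25 + 36 + 483 = 479.75
Overall = 0.25 × 645 + 0.5 × 529 + 0.25 × 479.75 = 161.25 + 264.5 + 119.9375 = 545.6875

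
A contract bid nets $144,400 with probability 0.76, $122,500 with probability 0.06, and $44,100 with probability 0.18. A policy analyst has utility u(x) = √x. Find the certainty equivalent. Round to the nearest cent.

E[u] = 0.76·√144400 + 0.06·√122500 + 0.18·√44100 = 0.76·380 + 0.06·350 + 0.18·210 = 347.6
CE = (347.6)² = 120825.76

$120,825.76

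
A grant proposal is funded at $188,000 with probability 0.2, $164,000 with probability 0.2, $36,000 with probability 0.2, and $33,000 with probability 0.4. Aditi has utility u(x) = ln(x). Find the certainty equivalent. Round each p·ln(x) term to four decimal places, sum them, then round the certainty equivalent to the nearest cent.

E[u] = 0.2·ln(188000) + 0.2·ln(164000) + 0.2·ln(36000) + 0.4·ln(33000) = 2.4288 + 2.4015 + 2.0983 + 4.1617 = 11.0903
CE = e^11.0903 ≈ 65532.40

$65,532.40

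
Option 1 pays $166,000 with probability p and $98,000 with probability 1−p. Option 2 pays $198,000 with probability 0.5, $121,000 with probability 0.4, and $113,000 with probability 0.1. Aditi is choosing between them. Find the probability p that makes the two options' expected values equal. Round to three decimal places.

EV(Option 2) = 0.5 × 198000 + 0.4 × 121000 + 0.1 × 113000 = 99000 + 48400 + 11300 = 158700
p·166000 + (1−p)·98000 = 158700
68000p + 98000 = 158700
p = (158700 − 98000) / 68000

p = 0.893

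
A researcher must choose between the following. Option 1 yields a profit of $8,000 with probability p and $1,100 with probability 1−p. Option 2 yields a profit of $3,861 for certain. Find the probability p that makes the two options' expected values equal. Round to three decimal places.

p·8000 + (1−p)·1100 = 3861
6900p + 1100 = 3861
p = (3861 − 1100) / 6900

p = 0.400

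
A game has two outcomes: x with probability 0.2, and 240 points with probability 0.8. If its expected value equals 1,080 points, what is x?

x = 4,440 points

0.2·x + 0.8·240 = 1080
0.2·x = 1080 − 192 = 888
x = 888 / 0.2 = 4440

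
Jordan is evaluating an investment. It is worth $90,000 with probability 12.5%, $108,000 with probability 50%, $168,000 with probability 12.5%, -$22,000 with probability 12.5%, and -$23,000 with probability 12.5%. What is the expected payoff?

EV = 0.125 × 90000 + 0.5 × 108000 + 0.125 × 168000 + 0.125 × (-22000) + 0.125 × (-23000) = 11250 + 54000 + 21000 − 2750 − 2875 = 80625

$80,625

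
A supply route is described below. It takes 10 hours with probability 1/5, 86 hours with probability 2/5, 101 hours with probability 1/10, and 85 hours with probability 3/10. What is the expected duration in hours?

72 hours

EV = 1/5 × 10 + 2/5 × 86 + 1/10 × 101 + 3/10 × 85 = 2 + 34.4 + 10.1 + 25.5 = 72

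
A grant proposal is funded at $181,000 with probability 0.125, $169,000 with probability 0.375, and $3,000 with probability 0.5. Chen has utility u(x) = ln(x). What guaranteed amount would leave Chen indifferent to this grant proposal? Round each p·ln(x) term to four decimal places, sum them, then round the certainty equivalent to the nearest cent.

E[u] = 0.125·ln(181000) + 0.375·ln(169000) + 0.5·ln(3000) = 1.5133 + 4.5141 + 4.0032 = 10.0306
CE = e^10.0306 ≈ 22710.89

$22,710.89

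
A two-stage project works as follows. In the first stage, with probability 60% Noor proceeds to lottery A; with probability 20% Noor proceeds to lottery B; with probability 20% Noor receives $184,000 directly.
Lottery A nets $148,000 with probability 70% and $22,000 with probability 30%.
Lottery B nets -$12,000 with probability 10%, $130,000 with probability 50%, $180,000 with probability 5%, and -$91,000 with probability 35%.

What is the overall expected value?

EV(A) = 0.7 × 148000 + 0.3 × 22000 = 103600 + 6600 = 110200
EV(B) = 0.1 × (-12000) + 0.5 × 130000 + 0.05 × 180000 + 0.35 × (-91000) = -1200 + 65000 + 9000 − 31850 = 40950
Branch C: 184000 (certain)
Overall = 0.6 × 110200 + 0.2 × 40950 + 0.2 × 184000 = 66120 + 8190 + 36800 = 111110

$111,110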